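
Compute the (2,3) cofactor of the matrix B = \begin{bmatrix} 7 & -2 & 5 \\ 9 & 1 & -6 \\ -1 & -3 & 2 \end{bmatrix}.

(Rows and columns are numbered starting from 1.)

The cofactor is 23.

Delete row 2 and column 3; the remaining 2×2 submatrix is [7 -2; -1 -3].
Its determinant is 7·(-3) − (-2)·(-1) = -23.
The cofactor carries sign (−1)^(2+3) = −1, so C_{2,3} = −(-23) = 23.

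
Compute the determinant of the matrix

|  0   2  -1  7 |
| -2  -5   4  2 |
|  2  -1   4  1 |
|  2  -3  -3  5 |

Expand along row 1 (it has 1 zero):
  − (2) · M_12   where M_12 = det([-2 4 2; 2 4 1; 2 -3 5]) = -106
  + (-1) · M_13   where M_13 = det([-2 -5 2; 2 -1 1; 2 -3 5]) = 36
  − (7) · M_14   where M_14 = det([-2 -5 4; 2 -1 4; 2 -3 -3]) = -116
det = (-1)·(2)·(-106) + (+1)·(-1)·(36) + (-1)·(7)·(-116) = 988

988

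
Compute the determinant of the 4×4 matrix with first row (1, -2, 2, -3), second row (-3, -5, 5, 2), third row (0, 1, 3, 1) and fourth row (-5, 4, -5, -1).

Expand along row 3 (it has 1 zero):
  − (1) · M_32   where M_32 = det([1 2 -3; -3 5 2; -5 -5 -1]) = -141
  + (3) · M_33   where M_33 = det([1 -2 -3; -3 -5 2; -5 4 -1]) = 134
  − (1) · M_34   where M_34 = det([1 -2 2; -3 -5 5; -5 4 -5]) = 11
det = (-1)·(1)·(-141) + (+1)·(3)·(134) + (-1)·(1)·(11) = 532

532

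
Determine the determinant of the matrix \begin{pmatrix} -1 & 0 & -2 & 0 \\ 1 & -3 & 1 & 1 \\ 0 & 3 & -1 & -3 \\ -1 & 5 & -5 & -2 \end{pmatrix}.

Expand along row 1 (it has 2 zeros):
  + (-1) · M_11   where M_11 = det([-3 1 1; 3 -1 -3; 5 -5 -2]) = 20
  + (-2) · M_13   where M_13 = det([1 -3 1; 0 3 -3; -1 5 -2]) = 3
det = (+1)·(-1)·(20) + (+1)·(-2)·(3) = -26

-26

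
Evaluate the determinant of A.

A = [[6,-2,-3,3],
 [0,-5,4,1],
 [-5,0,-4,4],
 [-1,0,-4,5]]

395

Expand along column 2 (it has 2 zeros):
  − (-2) · M_12   where M_12 = det([0 4 1; -5 -4 4; -1 -4 5]) = 100
  + (-5) · M_22   where M_22 = det([6 -3 3; -5 -4 4; -1 -4 5]) = -39
det = (-1)·(-2)·(100) + (+1)·(-5)·(-39) = 395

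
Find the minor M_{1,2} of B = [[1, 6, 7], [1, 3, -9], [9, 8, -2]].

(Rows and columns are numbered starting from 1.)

79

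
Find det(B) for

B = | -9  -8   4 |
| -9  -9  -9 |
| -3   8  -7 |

-1323

Expand along row 1:
  + (-9) · |-9 -9; 8 -7| = (-9)·(63 − (-72)) = -1215
  − (-8) · |-9 -9; -3 -7| = −(-8)·(63 − 27) = 288
  + 4 · |-9 -9; -3 8| = 4·(-72 − 27) = -396
Sum: (-1215) + (288) + (-396) = -1323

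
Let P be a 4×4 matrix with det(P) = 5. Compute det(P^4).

det(P^4) = (det P)^4 = (5)^4 = 625

625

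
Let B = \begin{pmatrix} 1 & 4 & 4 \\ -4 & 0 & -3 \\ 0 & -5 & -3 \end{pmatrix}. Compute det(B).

17

Expand along column 1:
  + 1 · |0 -3; -5 -3| = 1·(0 − 15) = -15
  − (-4) · |4 4; -5 -3| = −(-4)·(-12 − (-20)) = 32
Sum: (-15) + (32) = 17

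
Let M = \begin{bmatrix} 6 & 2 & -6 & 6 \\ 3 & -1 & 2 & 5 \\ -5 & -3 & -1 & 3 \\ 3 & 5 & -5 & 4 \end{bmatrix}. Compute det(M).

Expand along row 1:
  + (6) · M_11   where M_11 = det([-1 2 5; -3 -1 3; 5 -5 4]) = 143
  − (2) · M_12   where M_12 = det([3 2 5; -5 -1 3; 3 -5 4]) = 231
  + (-6) · M_13   where M_13 = det([3 -1 5; -5 -3 3; 3 5 4]) = -190
  − (6) · M_14   where M_14 = det([3 -1 2; -5 -3 -1; 3 5 -5]) = 56
det = (+1)·(6)·(143) + (-1)·(2)·(231) + (+1)·(-6)·(-190) + (-1)·(6)·(56) = 1200

1200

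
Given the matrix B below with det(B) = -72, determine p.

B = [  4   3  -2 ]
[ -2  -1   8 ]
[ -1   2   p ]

p = 3

Expanding along the row containing p, det(B) is linear in p: det(B) = (2)·p + (-78).
Set (2)·p + (-78) = -72  ⇒  (2)·p = 6  ⇒  p = 3.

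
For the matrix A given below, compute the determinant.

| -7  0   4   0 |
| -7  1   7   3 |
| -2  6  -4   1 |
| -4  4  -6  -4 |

-178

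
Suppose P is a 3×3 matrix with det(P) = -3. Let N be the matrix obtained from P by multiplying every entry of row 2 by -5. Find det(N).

The determinant is 15.

Scaling one row by -5 multiplies the determinant by -5.
det(N) = (-5)·(-3) = 15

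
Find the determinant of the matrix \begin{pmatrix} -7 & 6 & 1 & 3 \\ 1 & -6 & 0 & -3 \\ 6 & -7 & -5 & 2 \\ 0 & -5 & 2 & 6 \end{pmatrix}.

The determinant is -1652.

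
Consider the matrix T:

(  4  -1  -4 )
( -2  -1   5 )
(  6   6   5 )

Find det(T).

Expand along row 1:
  + 4 · |-1 5; 6 5| = 4·(-5 − 30) = -140
  − (-1) · |-2 5; 6 5| = −(-1)·(-10 − 30) = -40
  + (-4) · |-2 -1; 6 6| = (-4)·(-12 − (-6)) = 24
Sum: (-140) + (-40) + (24) = -156

-156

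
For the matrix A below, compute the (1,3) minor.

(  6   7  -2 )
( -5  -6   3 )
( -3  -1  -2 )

Delete row 1 and column 3; the remaining 2×2 submatrix is [-5 -6; -3 -1].
Its determinant is (-5)·(-1) − (-6)·(-3) = -13.

The minor is -13.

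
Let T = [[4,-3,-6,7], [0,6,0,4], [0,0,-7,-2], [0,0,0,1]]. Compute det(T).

det(T) = -168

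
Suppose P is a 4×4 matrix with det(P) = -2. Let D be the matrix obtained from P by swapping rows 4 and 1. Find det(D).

Swapping two rows multiplies the determinant by −1.
det(D) = (-1)·(-2) = 2

|D| = 2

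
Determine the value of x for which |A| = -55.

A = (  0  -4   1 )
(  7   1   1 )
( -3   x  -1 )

Expanding along the column containing x, det(A) is linear in x: det(A) = (7)·x + (-13).
Set (7)·x + (-13) = -55  ⇒  (7)·x = -42  ⇒  x = -6.

x = -6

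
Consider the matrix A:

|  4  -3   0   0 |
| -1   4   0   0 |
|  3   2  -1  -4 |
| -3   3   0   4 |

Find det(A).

A is block lower-triangular with a 2×2 block and a 2×2 block on the diagonal, so its determinant equals the product of the determinants of the diagonal blocks.
det of the 2×2 block = 13
det of the 2×2 block = -4
det = (13)·(-4) = -52

-52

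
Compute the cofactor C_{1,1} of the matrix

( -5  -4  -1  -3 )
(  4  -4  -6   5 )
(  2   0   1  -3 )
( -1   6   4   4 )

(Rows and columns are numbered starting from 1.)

Delete row 1 and column 1; the remaining 3×3 submatrix is [-4 -6 5; 0 1 -3; 6 4 4].
Its determinant is 14.
The cofactor carries sign (−1)^(1+1) = +1, so C_{1,1} = +(14) = 14.

The cofactor is 14.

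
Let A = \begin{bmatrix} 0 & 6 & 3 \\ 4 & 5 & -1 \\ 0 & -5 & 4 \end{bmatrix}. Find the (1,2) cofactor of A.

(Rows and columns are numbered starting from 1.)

-16

Delete row 1 and column 2; the remaining 2×2 submatrix is [4 -1; 0 4].
Its determinant is 4·4 − (-1)·0 = 16.
The cofactor carries sign (−1)^(1+2) = −1, so C_{1,2} = −(16) = -16.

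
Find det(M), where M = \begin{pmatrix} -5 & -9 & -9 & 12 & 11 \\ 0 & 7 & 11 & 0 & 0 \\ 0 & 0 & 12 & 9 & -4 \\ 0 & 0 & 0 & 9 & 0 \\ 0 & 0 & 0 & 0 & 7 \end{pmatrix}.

M is upper triangular, so det(M) is the product of the diagonal entries:
det = (-5) · (7) · (12) · (9) · (7) = -26460

-26460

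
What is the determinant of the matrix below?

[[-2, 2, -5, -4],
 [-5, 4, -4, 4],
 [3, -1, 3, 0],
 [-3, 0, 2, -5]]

-321

Expand along row 3 (it has 1 zero):
  + (3) · M_31   where M_31 = det([2 -5 -4; 4 -4 4; 0 2 -5]) = -108
  − (-1) · M_32   where M_32 = det([-2 -5 -4; -5 -4 4; -3 2 -5]) = 249
  + (3) · M_33   where M_33 = det([-2 2 -4; -5 4 4; -3 0 -5]) = -82
det = (+1)·(3)·(-108) + (-1)·(-1)·(249) + (+1)·(3)·(-82) = -321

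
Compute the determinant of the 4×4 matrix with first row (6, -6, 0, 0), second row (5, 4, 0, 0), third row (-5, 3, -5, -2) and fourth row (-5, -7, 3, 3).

The matrix is block lower-triangular with a 2×2 block and a 2×2 block on the diagonal, so its determinant equals the product of the determinants of the diagonal blocks.
det of the 2×2 block = 54
det of the 2×2 block = -9
det = (54)·(-9) = -486

-486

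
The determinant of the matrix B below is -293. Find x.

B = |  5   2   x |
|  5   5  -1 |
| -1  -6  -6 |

Expanding along the column containing x, det(B) is linear in x: det(B) = (-25)·x + (-118).
Set (-25)·x + (-118) = -293  ⇒  (-25)·x = -175  ⇒  x = 7.

x = 7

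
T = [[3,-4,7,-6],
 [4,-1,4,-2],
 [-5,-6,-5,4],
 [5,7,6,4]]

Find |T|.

Expand along row 1:
  + (3) · M_11   where M_11 = det([-1 4 -2; -6 -5 4; 7 6 4]) = 254
  − (-4) · M_12   where M_12 = det([4 4 -2; -5 -5 4; 5 6 4]) = -6
  + (7) · M_13   where M_13 = det([4 -1 -2; -5 -6 4; 5 7 4]) = -238
  − (-6) · M_14   where M_14 = det([4 -1 4; -5 -6 -5; 5 7 6]) = -29
det = (+1)·(3)·(254) + (-1)·(-4)·(-6) + (+1)·(7)·(-238) + (-1)·(-6)·(-29) = -1102

det(T) = -1102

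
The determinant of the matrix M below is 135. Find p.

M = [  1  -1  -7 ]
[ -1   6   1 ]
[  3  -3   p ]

Expanding along the row containing p, det(M) is linear in p: det(M) = (5)·p + (105).
Set (5)·p + (105) = 135  ⇒  (5)·p = 30  ⇒  p = 6.

p = 6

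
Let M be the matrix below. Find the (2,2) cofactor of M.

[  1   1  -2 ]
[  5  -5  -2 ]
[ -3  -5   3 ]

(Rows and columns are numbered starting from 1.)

Delete row 2 and column 2; the remaining 2×2 submatrix is [1 -2; -3 3].
Its determinant is 1·3 − (-2)·(-3) = -3.
The cofactor carries sign (−1)^(2+2) = +1, so C_{2,2} = +(-3) = -3.

The cofactor is -3.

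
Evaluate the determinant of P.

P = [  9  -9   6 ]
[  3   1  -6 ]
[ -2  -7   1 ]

Expand along column 1:
  + 9 · |1 -6; -7 1| = 9·(1 − 42) = -369
  − 3 · |-9 6; -7 1| = −3·(-9 − (-42)) = -99
  + (-2) · |-9 6; 1 -6| = (-2)·(54 − 6) = -96
Sum: (-369) + (-99) + (-96) = -564

The determinant is -564.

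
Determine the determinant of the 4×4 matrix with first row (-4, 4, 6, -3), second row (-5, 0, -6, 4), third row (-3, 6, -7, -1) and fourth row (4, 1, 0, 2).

The determinant is -1761.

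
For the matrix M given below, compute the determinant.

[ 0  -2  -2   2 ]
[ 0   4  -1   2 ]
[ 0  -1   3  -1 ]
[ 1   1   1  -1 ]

Expand along column 1 (it has 3 zeros):
  − (1) · M_41   where M_41 = det([-2 -2 2; 4 -1 2; -1 3 -1]) = 28
det = (-1)·(1)·(28) = -28

The determinant is -28.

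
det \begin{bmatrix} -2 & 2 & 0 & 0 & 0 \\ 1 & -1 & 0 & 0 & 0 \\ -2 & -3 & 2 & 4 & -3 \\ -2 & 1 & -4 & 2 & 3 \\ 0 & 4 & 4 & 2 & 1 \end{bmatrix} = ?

The determinant is 0.

The matrix is block lower-triangular with a 2×2 block and a 3×3 block on the diagonal, so its determinant equals the product of the determinants of the diagonal blocks.
det of the 2×2 block = 0
det of the 3×3 block = 104
det = (0)·(104) = 0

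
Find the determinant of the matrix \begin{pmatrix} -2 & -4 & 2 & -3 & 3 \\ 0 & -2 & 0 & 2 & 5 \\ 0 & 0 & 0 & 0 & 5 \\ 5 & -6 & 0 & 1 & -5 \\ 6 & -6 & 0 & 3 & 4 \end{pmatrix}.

300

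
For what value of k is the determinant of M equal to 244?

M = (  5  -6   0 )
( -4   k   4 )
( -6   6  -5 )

Expanding along the row containing k, det(M) is linear in k: det(M) = (-25)·k + (144).
Set (-25)·k + (144) = 244  ⇒  (-25)·k = 100  ⇒  k = -4.

-4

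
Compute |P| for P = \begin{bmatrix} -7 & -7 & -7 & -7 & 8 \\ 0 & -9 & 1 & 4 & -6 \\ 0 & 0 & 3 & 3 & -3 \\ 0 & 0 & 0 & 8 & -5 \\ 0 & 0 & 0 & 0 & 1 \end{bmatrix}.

The determinant is 1512.

P is upper triangular, so det(P) is the product of the diagonal entries:
det = (-7) · (-9) · (3) · (8) · (1) = 1512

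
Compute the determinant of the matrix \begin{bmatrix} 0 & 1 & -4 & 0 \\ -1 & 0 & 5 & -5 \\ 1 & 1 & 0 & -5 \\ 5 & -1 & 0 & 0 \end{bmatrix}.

Expand along row 1 (it has 2 zeros):
  − (1) · M_12   where M_12 = det([-1 5 -5; 1 0 -5; 5 0 0]) = -125
  + (-4) · M_13   where M_13 = det([-1 0 -5; 1 1 -5; 5 -1 0]) = 35
det = (-1)·(1)·(-125) + (+1)·(-4)·(35) = -15

-15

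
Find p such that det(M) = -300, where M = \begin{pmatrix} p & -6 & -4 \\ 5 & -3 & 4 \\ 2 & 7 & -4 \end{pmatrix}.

p = -2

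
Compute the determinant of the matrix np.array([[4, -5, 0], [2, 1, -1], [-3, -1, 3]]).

23

Expand along column 3:
  − (-1) · |4 -5; -3 -1| = −(-1)·(-4 − 15) = -19
  + 3 · |4 -5; 2 1| = 3·(4 − (-10)) = 42
Sum: (-19) + (42) = 23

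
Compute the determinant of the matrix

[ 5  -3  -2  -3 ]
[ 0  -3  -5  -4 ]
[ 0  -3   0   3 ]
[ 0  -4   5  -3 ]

The determinant is 1050.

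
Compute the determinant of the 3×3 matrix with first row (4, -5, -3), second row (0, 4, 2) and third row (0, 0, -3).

The matrix is upper triangular, so the determinant is the product of the diagonal entries:
det = (4) · (4) · (-3) = -48

-48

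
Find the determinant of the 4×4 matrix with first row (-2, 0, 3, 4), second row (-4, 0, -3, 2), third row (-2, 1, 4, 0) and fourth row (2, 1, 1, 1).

Expand along column 2 (it has 2 zeros):
  − (1) · M_32   where M_32 = det([-2 3 4; -4 -3 2; 2 1 1]) = 42
  + (1) · M_42   where M_42 = det([-2 3 4; -4 -3 2; -2 4 0]) = -84
det = (-1)·(1)·(42) + (+1)·(1)·(-84) = -126

-126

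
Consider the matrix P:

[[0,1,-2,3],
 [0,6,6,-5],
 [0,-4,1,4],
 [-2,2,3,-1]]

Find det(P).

|P| = 254

Expand along column 1 (it has 3 zeros):
  − (-2) · M_41   where M_41 = det([1 -2 3; 6 6 -5; -4 1 4]) = 127
det = (-1)·(-2)·(127) = 254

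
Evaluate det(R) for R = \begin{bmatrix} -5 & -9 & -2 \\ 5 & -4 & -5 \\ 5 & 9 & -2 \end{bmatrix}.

Expand along row 1:
  + (-5) · |-4 -5; 9 -2| = (-5)·(8 − (-45)) = -265
  − (-9) · |5 -5; 5 -2| = −(-9)·(-10 − (-25)) = 135
  + (-2) · |5 -4; 5 9| = (-2)·(45 − (-20)) = -130
Sum: (-265) + (135) + (-130) = -260

-260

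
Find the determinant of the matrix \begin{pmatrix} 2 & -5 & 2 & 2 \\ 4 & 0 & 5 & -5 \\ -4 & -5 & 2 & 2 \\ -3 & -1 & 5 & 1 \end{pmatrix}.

780

Expand along row 2 (it has 1 zero):
  − (4) · M_21   where M_21 = det([-5 2 2; -5 2 2; -1 5 1]) = 0
  − (5) · M_23   where M_23 = det([2 -5 2; -4 -5 2; -3 -1 1]) = -18
  + (-5) · M_24   where M_24 = det([2 -5 2; -4 -5 2; -3 -1 5]) = -138
det = (-1)·(4)·(0) + (-1)·(5)·(-18) + (+1)·(-5)·(-138) = 780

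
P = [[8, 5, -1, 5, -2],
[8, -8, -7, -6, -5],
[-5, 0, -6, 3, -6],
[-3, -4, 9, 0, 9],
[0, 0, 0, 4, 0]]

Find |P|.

det(P) = 2520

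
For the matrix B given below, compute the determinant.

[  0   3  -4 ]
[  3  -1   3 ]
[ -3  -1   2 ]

-21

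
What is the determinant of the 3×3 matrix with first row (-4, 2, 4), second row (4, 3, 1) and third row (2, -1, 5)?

The determinant is -140.

Expand along row 1:
  + (-4) · |3 1; -1 5| = (-4)·(15 − (-1)) = -64
  − 2 · |4 1; 2 5| = −2·(20 − 2) = -36
  + 4 · |4 3; 2 -1| = 4·(-4 − 6) = -40
Sum: (-64) + (-36) + (-40) = -140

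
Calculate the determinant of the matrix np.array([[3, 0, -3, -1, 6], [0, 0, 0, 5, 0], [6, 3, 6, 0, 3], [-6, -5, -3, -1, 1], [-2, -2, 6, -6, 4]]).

2070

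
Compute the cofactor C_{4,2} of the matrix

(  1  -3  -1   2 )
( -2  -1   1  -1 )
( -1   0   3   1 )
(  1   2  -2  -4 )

The cofactor is -9.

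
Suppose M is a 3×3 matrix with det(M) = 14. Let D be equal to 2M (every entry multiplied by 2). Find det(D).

|D| = 112

For a 3×3 matrix, det(2M) = 2^3·det(M) = 8·det(M).
det(D) = (8)·(14) = 112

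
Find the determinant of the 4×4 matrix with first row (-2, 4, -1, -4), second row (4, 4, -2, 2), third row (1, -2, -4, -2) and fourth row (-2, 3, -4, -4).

The determinant is 266.

Expand along row 1:
  + (-2) · M_11   where M_11 = det([4 -2 2; -2 -4 -2; 3 -4 -4]) = 100
  − (4) · M_12   where M_12 = det([4 -2 2; 1 -4 -2; -2 -4 -4]) = -8
  + (-1) · M_13   where M_13 = det([4 4 2; 1 -2 -2; -2 3 -4]) = 86
  − (-4) · M_14   where M_14 = det([4 4 -2; 1 -2 -4; -2 3 -4]) = 130
det = (+1)·(-2)·(100) + (-1)·(4)·(-8) + (+1)·(-1)·(86) + (-1)·(-4)·(130) = 266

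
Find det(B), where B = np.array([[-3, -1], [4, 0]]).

det(B) = (-3)·0 − (-1)·4 = 0 − (-4) = 4

|B| = 4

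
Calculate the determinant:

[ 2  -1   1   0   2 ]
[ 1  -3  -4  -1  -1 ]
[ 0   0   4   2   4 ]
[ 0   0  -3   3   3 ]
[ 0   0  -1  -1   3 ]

The determinant is -420.

The matrix is block upper-triangular with a 2×2 block and a 3×3 block on the diagonal, so its determinant equals the product of the determinants of the diagonal blocks.
det of the 2×2 block = -5
det of the 3×3 block = 84
det = (-5)·(84) = -420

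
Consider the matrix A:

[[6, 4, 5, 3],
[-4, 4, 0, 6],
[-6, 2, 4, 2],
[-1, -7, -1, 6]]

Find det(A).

Expand along row 2 (it has 1 zero):
  − (-4) · M_21   where M_21 = det([4 5 3; 2 4 2; -7 -1 6]) = 52
  + (4) · M_22   where M_22 = det([6 5 3; -6 4 2; -1 -1 6]) = 356
  + (6) · M_24   where M_24 = det([6 4 5; -6 2 4; -1 -7 -1]) = 336
det = (-1)·(-4)·(52) + (+1)·(4)·(356) + (+1)·(6)·(336) = 3648

3648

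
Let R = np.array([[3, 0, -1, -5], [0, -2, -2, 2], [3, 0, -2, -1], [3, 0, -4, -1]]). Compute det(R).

The determinant is -48.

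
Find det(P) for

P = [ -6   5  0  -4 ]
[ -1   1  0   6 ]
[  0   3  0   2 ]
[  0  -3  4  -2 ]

Expand along column 3 (it has 3 zeros):
  − (4) · M_43   where M_43 = det([-6 5 -4; -1 1 6; 0 3 2]) = 118
det = (-1)·(4)·(118) = -472

-472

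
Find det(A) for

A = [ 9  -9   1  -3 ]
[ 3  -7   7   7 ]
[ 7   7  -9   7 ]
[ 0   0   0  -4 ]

Expand along row 4 (it has 3 zeros):
  + (-4) · M_44   where M_44 = det([9 -9 1; 3 -7 7; 7 7 -9]) = -488
det = (+1)·(-4)·(-488) = 1952

The determinant is 1952.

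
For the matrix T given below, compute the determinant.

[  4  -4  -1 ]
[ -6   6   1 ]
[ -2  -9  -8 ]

|T| = -22

Expand along column 1:
  + 4 · |6 1; -9 -8| = 4·(-48 − (-9)) = -156
  − (-6) · |-4 -1; -9 -8| = −(-6)·(32 − 9) = 138
  + (-2) · |-4 -1; 6 1| = (-2)·(-4 − (-6)) = -4
Sum: (-156) + (138) + (-4) = -22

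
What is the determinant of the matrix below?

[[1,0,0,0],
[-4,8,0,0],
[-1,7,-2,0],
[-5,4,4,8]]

-128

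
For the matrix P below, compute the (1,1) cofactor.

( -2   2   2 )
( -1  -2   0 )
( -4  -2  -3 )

6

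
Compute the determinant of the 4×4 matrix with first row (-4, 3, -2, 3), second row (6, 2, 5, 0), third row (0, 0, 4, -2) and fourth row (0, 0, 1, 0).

The determinant is -52.

The matrix is block upper-triangular with a 2×2 block and a 2×2 block on the diagonal, so its determinant equals the product of the determinants of the diagonal blocks.
det of the 2×2 block = -26
det of the 2×2 block = 2
det = (-26)·(2) = -52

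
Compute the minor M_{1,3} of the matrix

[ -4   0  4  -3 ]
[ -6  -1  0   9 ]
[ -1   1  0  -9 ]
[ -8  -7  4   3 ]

Delete row 1 and column 3; the remaining 3×3 submatrix is [-6 -1 9; -1 1 -9; -8 -7 3].
Its determinant is 420.

420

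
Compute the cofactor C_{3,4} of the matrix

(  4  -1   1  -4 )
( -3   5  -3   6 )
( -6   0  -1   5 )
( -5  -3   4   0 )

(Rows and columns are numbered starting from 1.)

Delete row 3 and column 4; the remaining 3×3 submatrix is [4 -1 1; -3 5 -3; -5 -3 4].
Its determinant is 51.
The cofactor carries sign (−1)^(3+4) = −1, so C_{3,4} = −(51) = -51.

-51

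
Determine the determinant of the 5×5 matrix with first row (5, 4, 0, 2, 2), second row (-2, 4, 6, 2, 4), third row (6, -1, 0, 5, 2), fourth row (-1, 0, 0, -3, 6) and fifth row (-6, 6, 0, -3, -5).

The determinant is -3378.

Expand along column 3 (it has 4 zeros):
  − (6) · M_23   where M_23 = det([5 4 2 2; 6 -1 5 2; -1 0 -3 6; -6 6 -3 -5]) = 563
det = (-1)·(6)·(563) = -3378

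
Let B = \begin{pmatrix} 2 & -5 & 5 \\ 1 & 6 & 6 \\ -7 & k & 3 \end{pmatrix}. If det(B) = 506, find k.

Expanding along the row containing k, det(B) is linear in k: det(B) = (-7)·k + (471).
Set (-7)·k + (471) = 506  ⇒  (-7)·k = 35  ⇒  k = -5.

-5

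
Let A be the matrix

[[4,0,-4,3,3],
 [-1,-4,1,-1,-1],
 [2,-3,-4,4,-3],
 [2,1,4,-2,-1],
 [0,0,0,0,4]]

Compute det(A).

Expand along row 5 (it has 4 zeros):
  + (4) · M_55   where M_55 = det([4 0 -4 3; -1 -4 1 -1; 2 -3 -4 4; 2 1 4 -2]) = 144
det = (+1)·(4)·(144) = 576

det(A) = 576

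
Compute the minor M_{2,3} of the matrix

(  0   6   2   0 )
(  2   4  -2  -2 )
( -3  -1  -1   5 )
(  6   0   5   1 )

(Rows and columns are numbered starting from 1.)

Delete row 2 and column 3; the remaining 3×3 submatrix is [0 6 0; -3 -1 5; 6 0 1].
Its determinant is 198.

The minor is 198.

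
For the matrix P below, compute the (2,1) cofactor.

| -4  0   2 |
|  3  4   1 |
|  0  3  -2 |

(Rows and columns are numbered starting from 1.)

The cofactor is 6.

Delete row 2 and column 1; the remaining 2×2 submatrix is [0 2; 3 -2].
Its determinant is 0·(-2) − 2·3 = -6.
The cofactor carries sign (−1)^(2+1) = −1, so C_{2,1} = −(-6) = 6.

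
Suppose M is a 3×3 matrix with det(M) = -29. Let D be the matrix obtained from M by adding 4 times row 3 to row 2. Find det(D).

|D| = -29

Adding a multiple of one row to another leaves the determinant unchanged.
det(D) = (1)·(-29) = -29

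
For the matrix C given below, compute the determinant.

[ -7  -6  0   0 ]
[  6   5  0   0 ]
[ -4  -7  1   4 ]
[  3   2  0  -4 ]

The determinant is -4.

C is block lower-triangular with a 2×2 block and a 2×2 block on the diagonal, so its determinant equals the product of the determinants of the diagonal blocks.
det of the 2×2 block = 1
det of the 2×2 block = -4
det = (1)·(-4) = -4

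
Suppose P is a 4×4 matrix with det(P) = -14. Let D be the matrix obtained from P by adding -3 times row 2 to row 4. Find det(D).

Adding a multiple of one row to another leaves the determinant unchanged.
det(D) = (1)·(-14) = -14

|D| = -14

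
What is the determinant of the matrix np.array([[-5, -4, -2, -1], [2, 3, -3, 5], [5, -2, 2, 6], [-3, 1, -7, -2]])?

Expand along row 1:
  + (-5) · M_11   where M_11 = det([3 -3 5; -2 2 6; 1 -7 -2]) = 168
  − (-4) · M_12   where M_12 = det([2 -3 5; 5 2 6; -3 -7 -2]) = -45
  + (-2) · M_13   where M_13 = det([2 3 5; 5 -2 6; -3 1 -2]) = -33
  − (-1) · M_14   where M_14 = det([2 3 -3; 5 -2 2; -3 1 -7]) = 114
det = (+1)·(-5)·(168) + (-1)·(-4)·(-45) + (+1)·(-2)·(-33) + (-1)·(-1)·(114) = -840

The determinant is -840.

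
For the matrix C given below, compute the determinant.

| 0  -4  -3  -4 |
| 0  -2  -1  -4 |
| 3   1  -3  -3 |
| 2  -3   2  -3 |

Expand along column 1 (it has 2 zeros):
  + (3) · M_31   where M_31 = det([-4 -3 -4; -2 -1 -4; -3 2 -3]) = -34
  − (2) · M_41   where M_41 = det([-4 -3 -4; -2 -1 -4; 1 -3 -3]) = 38
det = (+1)·(3)·(-34) + (-1)·(2)·(38) = -178

-178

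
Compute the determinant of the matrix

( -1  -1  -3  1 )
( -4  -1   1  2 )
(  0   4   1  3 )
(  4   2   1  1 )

Expand along row 3 (it has 1 zero):
  − (4) · M_32   where M_32 = det([-1 -3 1; -4 1 2; 4 1 1]) = -43
  + (1) · M_33   where M_33 = det([-1 -1 1; -4 -1 2; 4 2 1]) = -11
  − (3) · M_34   where M_34 = det([-1 -1 -3; -4 -1 1; 4 2 1]) = 7
det = (-1)·(4)·(-43) + (+1)·(1)·(-11) + (-1)·(3)·(7) = 140

140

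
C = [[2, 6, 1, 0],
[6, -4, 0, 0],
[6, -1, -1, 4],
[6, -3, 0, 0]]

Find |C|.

-24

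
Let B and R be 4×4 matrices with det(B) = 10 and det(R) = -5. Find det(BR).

|BR| = -50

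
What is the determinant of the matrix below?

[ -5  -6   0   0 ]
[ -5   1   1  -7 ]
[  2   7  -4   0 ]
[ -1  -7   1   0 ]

Expand along column 4 (it has 3 zeros):
  + (-7) · M_24   where M_24 = det([-5 -6 0; 2 7 -4; -1 -7 1]) = 93
det = (+1)·(-7)·(93) = -651

-651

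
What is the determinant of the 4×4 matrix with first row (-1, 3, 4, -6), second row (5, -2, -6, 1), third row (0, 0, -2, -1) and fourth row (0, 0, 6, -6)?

-234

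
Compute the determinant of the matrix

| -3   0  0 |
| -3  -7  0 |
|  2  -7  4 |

The matrix is lower triangular, so the determinant is the product of the diagonal entries:
det = (-3) · (-7) · (4) = 84

The determinant is 84.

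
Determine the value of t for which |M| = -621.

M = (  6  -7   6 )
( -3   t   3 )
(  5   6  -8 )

t = 6

Expanding along the column containing t, det(M) is linear in t: det(M) = (-78)·t + (-153).
Set (-78)·t + (-153) = -621  ⇒  (-78)·t = -468  ⇒  t = 6.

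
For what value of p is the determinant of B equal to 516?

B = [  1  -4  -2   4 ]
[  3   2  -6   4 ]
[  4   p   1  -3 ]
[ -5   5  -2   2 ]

5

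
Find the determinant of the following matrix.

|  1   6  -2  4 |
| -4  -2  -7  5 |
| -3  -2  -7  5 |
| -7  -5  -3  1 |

-22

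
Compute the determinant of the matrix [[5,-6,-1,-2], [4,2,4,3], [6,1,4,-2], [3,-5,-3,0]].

The determinant is -290.

Expand along row 4 (it has 1 zero):
  − (3) · M_41   where M_41 = det([-6 -1 -2; 2 4 3; 1 4 -2]) = 105
  + (-5) · M_42   where M_42 = det([5 -1 -2; 4 4 3; 6 4 -2]) = -110
  − (-3) · M_43   where M_43 = det([5 -6 -2; 4 2 3; 6 1 -2]) = -175
det = (-1)·(3)·(105) + (+1)·(-5)·(-110) + (-1)·(-3)·(-175) = -290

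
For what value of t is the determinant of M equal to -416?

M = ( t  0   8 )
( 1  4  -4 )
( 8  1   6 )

-6

Expanding along the column containing t, det(M) is linear in t: det(M) = (28)·t + (-248).
Set (28)·t + (-248) = -416  ⇒  (28)·t = -168  ⇒  t = -6.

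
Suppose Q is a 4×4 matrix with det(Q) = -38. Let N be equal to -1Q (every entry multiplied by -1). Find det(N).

The determinant is -38.

For a 4×4 matrix, det(-1Q) = (-1)^4·det(Q) = 1·det(Q).
det(N) = (1)·(-38) = -38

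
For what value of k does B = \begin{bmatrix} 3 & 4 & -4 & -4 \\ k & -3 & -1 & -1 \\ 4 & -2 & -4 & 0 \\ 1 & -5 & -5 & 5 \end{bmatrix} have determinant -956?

-7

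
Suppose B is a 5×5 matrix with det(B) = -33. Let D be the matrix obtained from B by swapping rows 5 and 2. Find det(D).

det(D) = 33

Swapping two rows multiplies the determinant by −1.
det(D) = (-1)·(-33) = 33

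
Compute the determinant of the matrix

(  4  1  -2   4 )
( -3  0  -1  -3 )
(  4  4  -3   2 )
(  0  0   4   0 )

Expand along row 4 (it has 3 zeros):
  − (4) · M_43   where M_43 = det([4 1 4; -3 0 -3; 4 4 2]) = -6
det = (-1)·(4)·(-6) = 24

24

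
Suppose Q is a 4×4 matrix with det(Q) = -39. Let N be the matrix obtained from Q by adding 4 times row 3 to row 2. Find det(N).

The determinant is -39.

Adding a multiple of one row to another leaves the determinant unchanged.
det(N) = (1)·(-39) = -39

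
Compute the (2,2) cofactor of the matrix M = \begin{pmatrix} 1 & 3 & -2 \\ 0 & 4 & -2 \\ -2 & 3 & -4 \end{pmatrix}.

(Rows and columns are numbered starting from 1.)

Delete row 2 and column 2; the remaining 2×2 submatrix is [1 -2; -2 -4].
Its determinant is 1·(-4) − (-2)·(-2) = -8.
The cofactor carries sign (−1)^(2+2) = +1, so C_{2,2} = +(-8) = -8.

The cofactor is -8.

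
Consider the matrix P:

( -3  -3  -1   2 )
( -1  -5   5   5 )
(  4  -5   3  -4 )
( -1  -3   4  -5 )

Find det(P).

1193

Expand along row 1:
  + (-3) · M_11   where M_11 = det([-5 5 5; -5 3 -4; -3 4 -5]) = -125
  − (-3) · M_12   where M_12 = det([-1 5 5; 4 3 -4; -1 4 -5]) = 214
  + (-1) · M_13   where M_13 = det([-1 -5 5; 4 -5 -4; -1 -3 -5]) = -218
  − (2) · M_14   where M_14 = det([-1 -5 5; 4 -5 3; -1 -3 4]) = 21
det = (+1)·(-3)·(-125) + (-1)·(-3)·(214) + (+1)·(-1)·(-218) + (-1)·(2)·(21) = 1193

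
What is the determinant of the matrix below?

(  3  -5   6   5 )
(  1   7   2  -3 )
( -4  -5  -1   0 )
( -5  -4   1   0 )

Expand along column 4 (it has 2 zeros):
  − (5) · M_14   where M_14 = det([1 7 2; -4 -5 -1; -5 -4 1]) = 36
  + (-3) · M_24   where M_24 = det([3 -5 6; -4 -5 -1; -5 -4 1]) = -126
det = (-1)·(5)·(36) + (+1)·(-3)·(-126) = 198

198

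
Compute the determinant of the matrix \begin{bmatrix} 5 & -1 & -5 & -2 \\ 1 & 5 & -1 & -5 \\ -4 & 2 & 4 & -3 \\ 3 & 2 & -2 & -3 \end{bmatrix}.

92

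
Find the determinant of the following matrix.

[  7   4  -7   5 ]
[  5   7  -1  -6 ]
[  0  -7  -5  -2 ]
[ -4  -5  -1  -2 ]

The determinant is -1530.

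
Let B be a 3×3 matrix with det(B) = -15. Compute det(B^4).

The determinant is 50625.

det(B^4) = (det B)^4 = (-15)^4 = 50625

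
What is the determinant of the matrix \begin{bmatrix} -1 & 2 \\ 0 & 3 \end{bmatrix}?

-3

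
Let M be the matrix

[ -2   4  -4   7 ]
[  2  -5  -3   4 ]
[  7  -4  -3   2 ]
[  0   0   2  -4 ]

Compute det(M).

150

Expand along row 4 (it has 2 zeros):
  − (2) · M_43   where M_43 = det([-2 4 7; 2 -5 4; 7 -4 2]) = 273
  + (-4) · M_44   where M_44 = det([-2 4 -4; 2 -5 -3; 7 -4 -3]) = -174
det = (-1)·(2)·(273) + (+1)·(-4)·(-174) = 150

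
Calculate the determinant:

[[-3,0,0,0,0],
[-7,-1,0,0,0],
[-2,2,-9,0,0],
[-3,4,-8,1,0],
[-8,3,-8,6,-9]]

The matrix is lower triangular, so the determinant is the product of the diagonal entries:
det = (-3) · (-1) · (-9) · (1) · (-9) = 243

The determinant is 243.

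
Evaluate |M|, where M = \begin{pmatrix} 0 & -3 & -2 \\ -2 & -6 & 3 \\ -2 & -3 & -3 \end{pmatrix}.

48

Expand along row 1:
  − (-3) · |-2 3; -2 -3| = −(-3)·(6 − (-6)) = 36
  + (-2) · |-2 -6; -2 -3| = (-2)·(6 − 12) = 12
Sum: (36) + (12) = 48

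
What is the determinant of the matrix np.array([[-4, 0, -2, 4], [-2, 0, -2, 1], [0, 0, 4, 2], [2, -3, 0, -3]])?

The determinant is 24.

Expand along column 2 (it has 3 zeros):
  + (-3) · M_42   where M_42 = det([-4 -2 4; -2 -2 1; 0 4 2]) = -8
det = (+1)·(-3)·(-8) = 24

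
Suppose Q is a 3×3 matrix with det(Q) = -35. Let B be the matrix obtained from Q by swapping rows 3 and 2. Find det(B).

Swapping two rows multiplies the determinant by −1.
det(B) = (-1)·(-35) = 35

det(B) = 35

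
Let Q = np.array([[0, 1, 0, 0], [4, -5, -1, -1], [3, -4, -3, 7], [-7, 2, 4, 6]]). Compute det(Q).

108

Expand along row 1 (it has 3 zeros):
  − (1) · M_12   where M_12 = det([4 -1 -1; 3 -3 7; -7 4 6]) = -108
det = (-1)·(1)·(-108) = 108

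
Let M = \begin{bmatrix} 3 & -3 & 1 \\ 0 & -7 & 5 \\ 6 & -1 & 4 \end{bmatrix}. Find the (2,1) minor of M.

Delete row 2 and column 1; the remaining 2×2 submatrix is [-3 1; -1 4].
Its determinant is (-3)·4 − 1·(-1) = -11.

The minor is -11.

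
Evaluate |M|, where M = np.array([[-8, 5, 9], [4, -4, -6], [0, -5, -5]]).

0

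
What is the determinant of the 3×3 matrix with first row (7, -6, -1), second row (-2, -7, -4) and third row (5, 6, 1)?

The determinant is 204.

Expand along row 1:
  + 7 · |-7 -4; 6 1| = 7·(-7 − (-24)) = 119
  − (-6) · |-2 -4; 5 1| = −(-6)·(-2 − (-20)) = 108
  + (-1) · |-2 -7; 5 6| = (-1)·(-12 − (-35)) = -23
Sum: (119) + (108) + (-23) = 204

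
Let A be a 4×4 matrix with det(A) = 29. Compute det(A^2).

841

det(A^2) = (det A)^2 = (29)^2 = 841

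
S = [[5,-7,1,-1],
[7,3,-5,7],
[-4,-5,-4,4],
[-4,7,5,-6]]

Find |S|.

Expand along row 1:
  + (5) · M_11   where M_11 = det([3 -5 7; -5 -4 4; 7 5 -6]) = 43
  − (-7) · M_12   where M_12 = det([7 -5 7; -4 -4 4; -4 5 -6]) = -24
  + (1) · M_13   where M_13 = det([7 3 7; -4 -5 4; -4 7 -6]) = -442
  − (-1) · M_14   where M_14 = det([7 3 -5; -4 -5 -4; -4 7 5]) = 369
det = (+1)·(5)·(43) + (-1)·(-7)·(-24) + (+1)·(1)·(-442) + (-1)·(-1)·(369) = -26

det(S) = -26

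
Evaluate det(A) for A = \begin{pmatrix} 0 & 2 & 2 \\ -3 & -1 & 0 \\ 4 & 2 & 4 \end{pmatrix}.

Expand along row 1:
  − 2 · |-3 0; 4 4| = −2·(-12 − 0) = 24
  + 2 · |-3 -1; 4 2| = 2·(-6 − (-4)) = -4
Sum: (24) + (-4) = 20

|A| = 20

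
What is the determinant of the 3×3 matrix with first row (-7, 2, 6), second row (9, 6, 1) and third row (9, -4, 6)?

Expand along column 1:
  + (-7) · |6 1; -4 6| = (-7)·(36 − (-4)) = -280
  − 9 · |2 6; -4 6| = −9·(12 − (-24)) = -324
  + 9 · |2 6; 6 1| = 9·(2 − 36) = -306
Sum: (-280) + (-324) + (-306) = -910

-910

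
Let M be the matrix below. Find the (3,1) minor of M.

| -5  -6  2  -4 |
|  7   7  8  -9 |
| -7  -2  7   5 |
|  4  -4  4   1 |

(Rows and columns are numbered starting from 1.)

-446

Delete row 3 and column 1; the remaining 3×3 submatrix is [-6 2 -4; 7 8 -9; -4 4 1].
Its determinant is -446.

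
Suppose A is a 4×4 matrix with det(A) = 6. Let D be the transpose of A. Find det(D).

det(Aᵀ) = det(A).
det(D) = (1)·(6) = 6

6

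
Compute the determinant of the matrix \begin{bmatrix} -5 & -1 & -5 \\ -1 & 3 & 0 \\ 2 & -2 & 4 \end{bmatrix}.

-44

Expand along column 3:
  + (-5) · |-1 3; 2 -2| = (-5)·(2 − 6) = 20
  + 4 · |-5 -1; -1 3| = 4·(-15 − 1) = -64
Sum: (20) + (-64) = -44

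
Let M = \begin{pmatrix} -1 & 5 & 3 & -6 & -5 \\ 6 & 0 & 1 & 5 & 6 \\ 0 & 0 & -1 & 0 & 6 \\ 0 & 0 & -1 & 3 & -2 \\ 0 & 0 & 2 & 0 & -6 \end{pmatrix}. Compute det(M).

540

M is block upper-triangular with a 2×2 block and a 3×3 block on the diagonal, so its determinant equals the product of the determinants of the diagonal blocks.
det of the 2×2 block = -30
det of the 3×3 block = -18
det = (-30)·(-18) = 540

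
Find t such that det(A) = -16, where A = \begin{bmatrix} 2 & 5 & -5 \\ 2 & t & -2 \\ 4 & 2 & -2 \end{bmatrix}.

t = 1

Expanding along the row containing t, det(A) is linear in t: det(A) = (16)·t + (-32).
Set (16)·t + (-32) = -16  ⇒  (16)·t = 16  ⇒  t = 1.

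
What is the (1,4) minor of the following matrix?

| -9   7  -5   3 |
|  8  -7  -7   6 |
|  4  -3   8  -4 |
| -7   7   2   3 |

Delete row 1 and column 4; the remaining 3×3 submatrix is [8 -7 -7; 4 -3 8; -7 7 2].
Its determinant is -97.

-97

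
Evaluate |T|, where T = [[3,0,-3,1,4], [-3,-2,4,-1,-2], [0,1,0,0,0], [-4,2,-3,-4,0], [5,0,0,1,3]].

-148

Expand along row 3 (it has 4 zeros):
  − (1) · M_32   where M_32 = det([3 -3 1 4; -3 4 -1 -2; -4 -3 -4 0; 5 0 1 3]) = 148
det = (-1)·(1)·(148) = -148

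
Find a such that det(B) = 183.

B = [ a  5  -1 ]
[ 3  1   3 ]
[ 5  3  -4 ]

a = -4

Expanding along the column containing a, det(B) is linear in a: det(B) = (-13)·a + (131).
Set (-13)·a + (131) = 183  ⇒  (-13)·a = 52  ⇒  a = -4.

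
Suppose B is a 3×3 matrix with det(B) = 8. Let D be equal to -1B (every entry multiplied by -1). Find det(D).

-8

For a 3×3 matrix, det(-1B) = (-1)^3·det(B) = -1·det(B).
det(D) = (-1)·(8) = -8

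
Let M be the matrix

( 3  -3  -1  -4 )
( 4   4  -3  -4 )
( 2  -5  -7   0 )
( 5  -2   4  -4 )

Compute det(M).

-840

Expand along row 3 (it has 1 zero):
  + (2) · M_31   where M_31 = det([-3 -1 -4; 4 -3 -4; -2 4 -4]) = -148
  − (-5) · M_32   where M_32 = det([3 -1 -4; 4 -3 -4; 5 4 -4]) = -36
  + (-7) · M_33   where M_33 = det([3 -3 -4; 4 4 -4; 5 -2 -4]) = 52
det = (+1)·(2)·(-148) + (-1)·(-5)·(-36) + (+1)·(-7)·(52) = -840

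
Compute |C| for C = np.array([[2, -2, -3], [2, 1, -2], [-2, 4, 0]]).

det(C) = -22

Expand along row 3:
  + (-2) · |-2 -3; 1 -2| = (-2)·(4 − (-3)) = -14
  − 4 · |2 -3; 2 -2| = −4·(-4 − (-6)) = -8
Sum: (-14) + (-8) = -22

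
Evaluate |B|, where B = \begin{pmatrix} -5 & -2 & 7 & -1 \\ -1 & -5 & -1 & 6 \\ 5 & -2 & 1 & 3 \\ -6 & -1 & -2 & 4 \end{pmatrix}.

776

Expand along row 1:
  + (-5) · M_11   where M_11 = det([-5 -1 6; -2 1 3; -1 -2 4]) = -25
  − (-2) · M_12   where M_12 = det([-1 -1 6; 5 1 3; -6 -2 4]) = 4
  + (7) · M_13   where M_13 = det([-1 -5 6; 5 -2 3; -6 -1 4]) = 93
  − (-1) · M_14   where M_14 = det([-1 -5 -1; 5 -2 1; -6 -1 -2]) = -8
det = (+1)·(-5)·(-25) + (-1)·(-2)·(4) + (+1)·(7)·(93) + (-1)·(-1)·(-8) = 776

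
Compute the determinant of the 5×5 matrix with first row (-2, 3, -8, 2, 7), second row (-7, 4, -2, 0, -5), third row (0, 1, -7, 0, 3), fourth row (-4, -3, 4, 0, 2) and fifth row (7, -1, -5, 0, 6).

-492

Expand along column 4 (it has 4 zeros):
  − (2) · M_14   where M_14 = det([-7 4 -2 -5; 0 1 -7 3; -4 -3 4 2; 7 -1 -5 6]) = 246
det = (-1)·(2)·(246) = -492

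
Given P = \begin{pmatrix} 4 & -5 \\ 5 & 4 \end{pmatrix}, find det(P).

det(P) = 4·4 − (-5)·5 = 16 − (-25) = 41

41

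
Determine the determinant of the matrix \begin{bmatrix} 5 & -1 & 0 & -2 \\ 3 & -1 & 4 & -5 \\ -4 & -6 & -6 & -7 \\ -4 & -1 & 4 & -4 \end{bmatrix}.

Expand along row 1 (it has 1 zero):
  + (5) · M_11   where M_11 = det([-1 4 -5; -6 -6 -7; -1 4 -4]) = 30
  − (-1) · M_12   where M_12 = det([3 4 -5; -4 -6 -7; -4 4 -4]) = 404
  − (-2) · M_14   where M_14 = det([3 -1 4; -4 -6 -6; -4 -1 4]) = -210
det = (+1)·(5)·(30) + (-1)·(-1)·(404) + (-1)·(-2)·(-210) = 134

134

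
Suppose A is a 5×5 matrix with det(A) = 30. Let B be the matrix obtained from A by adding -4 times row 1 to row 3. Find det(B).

30

Adding a multiple of one row to another leaves the determinant unchanged.
det(B) = (1)·(30) = 30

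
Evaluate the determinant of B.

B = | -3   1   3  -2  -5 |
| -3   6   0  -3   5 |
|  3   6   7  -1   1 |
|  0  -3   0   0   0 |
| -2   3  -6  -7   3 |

|B| = -5853

Expand along row 4 (it has 4 zeros):
  + (-3) · M_42   where M_42 = det([-3 3 -2 -5; -3 0 -3 5; 3 7 -1 1; -2 -6 -7 3]) = 1951
det = (+1)·(-3)·(1951) = -5853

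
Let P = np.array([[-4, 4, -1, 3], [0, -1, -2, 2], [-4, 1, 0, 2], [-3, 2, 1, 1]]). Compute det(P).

14

Expand along row 2 (it has 1 zero):
  + (-1) · M_22   where M_22 = det([-4 -1 3; -4 0 2; -3 1 1]) = -2
  − (-2) · M_23   where M_23 = det([-4 4 3; -4 1 2; -3 2 1]) = -11
  + (2) · M_24   where M_24 = det([-4 4 -1; -4 1 0; -3 2 1]) = 17
det = (+1)·(-1)·(-2) + (-1)·(-2)·(-11) + (+1)·(2)·(17) = 14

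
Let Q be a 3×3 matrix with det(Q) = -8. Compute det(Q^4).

det(Q^4) = (det Q)^4 = (-8)^4 = 4096

The determinant is 4096.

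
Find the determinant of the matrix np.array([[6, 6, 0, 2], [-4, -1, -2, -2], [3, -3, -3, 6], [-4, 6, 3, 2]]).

-1338

Expand along row 1 (it has 1 zero):
  + (6) · M_11   where M_11 = det([-1 -2 -2; -3 -3 6; 6 3 2]) = -78
  − (6) · M_12   where M_12 = det([-4 -2 -2; 3 -3 6; -4 3 2]) = 162
  − (2) · M_14   where M_14 = det([-4 -1 -2; 3 -3 -3; -4 6 3]) = -51
det = (+1)·(6)·(-78) + (-1)·(6)·(162) + (-1)·(2)·(-51) = -1338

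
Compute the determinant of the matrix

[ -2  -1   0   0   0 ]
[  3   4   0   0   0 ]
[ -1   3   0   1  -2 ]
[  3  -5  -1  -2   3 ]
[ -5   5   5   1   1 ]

The matrix is block lower-triangular with a 2×2 block and a 3×3 block on the diagonal, so its determinant equals the product of the determinants of the diagonal blocks.
det of the 2×2 block = -5
det of the 3×3 block = -2
det = (-5)·(-2) = 10

10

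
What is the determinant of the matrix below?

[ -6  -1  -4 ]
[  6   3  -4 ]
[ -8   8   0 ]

Expand along column 3:
  + (-4) · |6 3; -8 8| = (-4)·(48 − (-24)) = -288
  − (-4) · |-6 -1; -8 8| = −(-4)·(-48 − 8) = -224
Sum: (-288) + (-224) = -512

-512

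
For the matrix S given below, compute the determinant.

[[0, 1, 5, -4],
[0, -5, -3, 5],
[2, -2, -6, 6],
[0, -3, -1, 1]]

|S| = -64

Expand along column 1 (it has 3 zeros):
  + (2) · M_31   where M_31 = det([1 5 -4; -5 -3 5; -3 -1 1]) = -32
det = (+1)·(2)·(-32) = -64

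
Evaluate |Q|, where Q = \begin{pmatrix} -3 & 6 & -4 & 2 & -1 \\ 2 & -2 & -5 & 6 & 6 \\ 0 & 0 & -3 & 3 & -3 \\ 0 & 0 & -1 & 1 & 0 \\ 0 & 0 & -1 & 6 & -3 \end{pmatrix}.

-90

Q is block upper-triangular with a 2×2 block and a 3×3 block on the diagonal, so its determinant equals the product of the determinants of the diagonal blocks.
det of the 2×2 block = -6
det of the 3×3 block = 15
det = (-6)·(15) = -90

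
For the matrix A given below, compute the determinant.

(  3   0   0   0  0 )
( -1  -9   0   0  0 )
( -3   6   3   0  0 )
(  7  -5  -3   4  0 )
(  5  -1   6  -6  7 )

A is lower triangular, so det(A) is the product of the diagonal entries:
det = (3) · (-9) · (3) · (4) · (7) = -2268

|A| = -2268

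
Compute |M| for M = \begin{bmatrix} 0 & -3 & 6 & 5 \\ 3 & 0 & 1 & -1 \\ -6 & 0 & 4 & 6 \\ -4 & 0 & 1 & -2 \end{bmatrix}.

-264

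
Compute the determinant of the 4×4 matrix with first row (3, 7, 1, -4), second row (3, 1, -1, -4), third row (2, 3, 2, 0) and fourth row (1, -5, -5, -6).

Expand along row 3 (it has 1 zero):
  + (2) · M_31   where M_31 = det([7 1 -4; 1 -1 -4; -5 -5 -6]) = -32
  − (3) · M_32   where M_32 = det([3 1 -4; 3 -1 -4; 1 -5 -6]) = 28
  + (2) · M_33   where M_33 = det([3 7 -4; 3 1 -4; 1 -5 -6]) = 84
det = (+1)·(2)·(-32) + (-1)·(3)·(28) + (+1)·(2)·(84) = 20

20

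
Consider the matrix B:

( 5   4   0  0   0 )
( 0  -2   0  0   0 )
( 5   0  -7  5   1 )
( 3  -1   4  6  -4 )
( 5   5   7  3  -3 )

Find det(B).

det(B) = 680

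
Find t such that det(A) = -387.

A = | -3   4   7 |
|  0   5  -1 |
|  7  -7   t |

Expanding along the row containing t, det(A) is linear in t: det(A) = (-15)·t + (-252).
Set (-15)·t + (-252) = -387  ⇒  (-15)·t = -135  ⇒  t = 9.

9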